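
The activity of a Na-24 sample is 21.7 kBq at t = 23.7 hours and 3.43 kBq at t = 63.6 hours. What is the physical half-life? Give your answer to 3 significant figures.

15.0 hours

Over Δt = 63.6 − 23.7 = 39.9 hours, the level fell by a factor of 21.7/3.43 ≈ 6.3265.
n = log₂(6.3265) ≈ 2.6614 half-lives, so t½ = 39.9/2.6614 ≈ 14.992 hours.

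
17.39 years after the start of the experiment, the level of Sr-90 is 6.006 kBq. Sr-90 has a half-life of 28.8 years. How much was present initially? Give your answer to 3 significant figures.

Number of half-lives elapsed: n = 17.39/28.8 ≈ 0.60382.
A₀ = A × 2^n = 6.006 × 2^0.60382 = 6.006 × 1.5197 ≈ 9.1275 kBq.

9.13 kBq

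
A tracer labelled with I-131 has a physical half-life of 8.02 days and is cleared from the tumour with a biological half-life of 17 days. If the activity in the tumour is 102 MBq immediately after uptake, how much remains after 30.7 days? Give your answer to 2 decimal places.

2.05 MBq

1/t_eff = 1/t_phys + 1/t_biol = 1/8.02 + 1/17 = 0.18351 per day.
t_eff = 8.02 × 17 / (8.02 + 17) ≈ 5.4492 days.
Remaining = 102 × (1/2)^(30.7/5.4492) = 102 × (1/2)^5.6338 ≈ 2.0543 MBq.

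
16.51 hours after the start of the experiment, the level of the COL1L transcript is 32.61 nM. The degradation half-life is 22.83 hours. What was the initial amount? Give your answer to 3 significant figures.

Number of half-lives elapsed: n = 16.51/22.83 ≈ 0.72317.
A₀ = A × 2^n = 32.61 × 2^0.72317 = 32.61 × 1.6508 ≈ 53.833 nM.

53.8 nM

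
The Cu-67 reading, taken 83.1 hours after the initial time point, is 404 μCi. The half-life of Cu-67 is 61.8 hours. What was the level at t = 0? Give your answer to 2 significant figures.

1000 μCi

Number of half-lives elapsed: n = 83.1/61.8 ≈ 1.3447.
A₀ = A × 2^n = 404 × 2^1.3447 = 404 × 2.5397 ≈ 1026 μCi.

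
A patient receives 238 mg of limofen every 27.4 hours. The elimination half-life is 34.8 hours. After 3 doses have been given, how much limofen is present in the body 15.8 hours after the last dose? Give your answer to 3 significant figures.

333 mg

The 3 doses were given 70.6, 43.2, 15.8 hours ago.
Total = 238·(1/2)^(70.6/34.8) + 238·(1/2)^(43.2/34.8) + 238·(1/2)^(15.8/34.8)
      = 58.327 + 100.67 + 173.74 ≈ 332.73 mg.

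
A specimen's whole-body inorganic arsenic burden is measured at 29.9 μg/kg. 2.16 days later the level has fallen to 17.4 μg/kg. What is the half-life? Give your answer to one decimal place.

A/A₀ = 17.4/29.9 ≈ 0.58194.
n = log₂(1.7184) ≈ 0.78106 half-lives elapsed in 2.16 days.
t½ = 2.16/0.78106 ≈ 2.7655 days.

2.8 days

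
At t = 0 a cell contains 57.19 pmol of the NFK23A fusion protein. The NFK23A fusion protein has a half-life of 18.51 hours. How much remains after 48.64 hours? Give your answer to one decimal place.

9.3 pmol

Number of half-lives: n = 48.64/18.51 ≈ 2.6278.
Remaining = 57.19 × (1/2)^2.6278 = 57.19 × 0.16179 ≈ 9.253 pmol.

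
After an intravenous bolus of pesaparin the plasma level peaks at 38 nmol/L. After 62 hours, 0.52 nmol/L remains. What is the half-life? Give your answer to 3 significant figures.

A/A₀ = 0.52/38 ≈ 0.013684.
n = log₂(73.077) ≈ 6.1913 half-lives elapsed in 62 hours.
t½ = 62/6.1913 ≈ 10.014 hours.

10.0 hours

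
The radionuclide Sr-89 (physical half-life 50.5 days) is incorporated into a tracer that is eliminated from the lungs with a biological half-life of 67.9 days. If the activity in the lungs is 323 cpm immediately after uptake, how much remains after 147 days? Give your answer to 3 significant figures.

9.58 cpm

1/t_eff = 1/t_phys + 1/t_biol = 1/50.5 + 1/67.9 = 0.03453 per day.
t_eff = 50.5 × 67.9 / (50.5 + 67.9) ≈ 28.961 days.
Remaining = 323 × (1/2)^(147/28.961) = 323 × (1/2)^5.0758 ≈ 9.5768 cpm.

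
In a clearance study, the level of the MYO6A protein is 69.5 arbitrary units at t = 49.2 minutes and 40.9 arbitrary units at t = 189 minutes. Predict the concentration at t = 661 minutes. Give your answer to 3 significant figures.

6.83 arbitrary units

Over Δt = 189 − 49.2 = 139.8 minutes, the level fell by a factor of 69.5/40.9 ≈ 1.6993.
n = log₂(1.6993) ≈ 0.76491 half-lives, so t½ = 139.8/0.76491 ≈ 182.77 minutes.
From t = 189 to t = 661: 40.9 × (1/2)^((661−189)/182.77) ≈ 6.8281 arbitrary units.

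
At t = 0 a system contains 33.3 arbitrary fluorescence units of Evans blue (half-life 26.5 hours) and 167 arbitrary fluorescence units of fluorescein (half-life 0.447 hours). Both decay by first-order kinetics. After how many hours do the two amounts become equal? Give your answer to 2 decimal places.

1.06 hours

Set 33.3·(1/2)^(t/26.5) = 167·(1/2)^(t/0.447).
Taking log₂: log₂(33.3/167) = t·(1/26.5 − 1/0.447).
log₂(0.1994) = -2.3263; 1/26.5 − 1/0.447 = -2.1994.
t = -2.3263 / -2.1994 ≈ 1.0577 hours.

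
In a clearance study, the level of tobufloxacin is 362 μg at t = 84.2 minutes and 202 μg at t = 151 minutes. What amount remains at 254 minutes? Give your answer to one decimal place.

82.2 μg

Over Δt = 151 − 84.2 = 66.8 minutes, the level fell by a factor of 362/202 ≈ 1.7921.
n = log₂(1.7921) ≈ 0.84163 half-lives, so t½ = 66.8/0.84163 ≈ 79.369 minutes.
From t = 151 to t = 254: 202 × (1/2)^((254−151)/79.369) ≈ 82.167 μg.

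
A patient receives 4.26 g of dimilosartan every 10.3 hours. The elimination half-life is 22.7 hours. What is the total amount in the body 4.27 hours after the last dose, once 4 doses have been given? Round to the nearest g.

10 g

The 4 doses were given 35.17, 24.87, 14.57, 4.27 hours ago.
Total = 4.26·(1/2)^(35.17/22.7) + 4.26·(1/2)^(24.87/22.7) + 4.26·(1/2)^(14.57/22.7) + 4.26·(1/2)^(4.27/22.7)
      = 1.4555 + 1.9934 + 2.7302 + 3.7392 ≈ 9.9184 g.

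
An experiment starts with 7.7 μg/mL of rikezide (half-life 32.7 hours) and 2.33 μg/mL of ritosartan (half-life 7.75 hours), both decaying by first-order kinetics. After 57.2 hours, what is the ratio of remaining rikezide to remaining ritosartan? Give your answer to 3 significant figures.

164

rikezide: 7.7 × (1/2)^(57.2/32.7) = 7.7 × (1/2)^1.7492 ≈ 2.2904 μg/mL.
ritosartan: 2.33 × (1/2)^(57.2/7.75) = 2.33 × (1/2)^7.3806 ≈ 0.013982 μg/mL.
Ratio ≈ 2.2904 / 0.013982 ≈ 163.82.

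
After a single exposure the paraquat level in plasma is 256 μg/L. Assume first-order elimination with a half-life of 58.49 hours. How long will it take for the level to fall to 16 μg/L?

233.96 hours

16/256 = 1/16, so 4 half-lives have elapsed.
t = 4 × 58.49 = 233.96 hours.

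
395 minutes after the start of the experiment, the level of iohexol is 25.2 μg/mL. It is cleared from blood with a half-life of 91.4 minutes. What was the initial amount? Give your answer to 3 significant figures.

504 μg/mL

Number of half-lives elapsed: n = 395/91.4 ≈ 4.3217.
A₀ = A × 2^n = 25.2 × 2^4.3217 = 25.2 × 19.996 ≈ 503.91 μg/mL.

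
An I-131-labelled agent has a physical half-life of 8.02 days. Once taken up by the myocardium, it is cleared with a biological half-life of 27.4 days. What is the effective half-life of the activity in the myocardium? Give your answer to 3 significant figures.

1/t_eff = 1/t_phys + 1/t_biol = 1/8.02 + 1/27.4 = 0.16118 per day.
t_eff = 8.02 × 27.4 / (8.02 + 27.4) ≈ 6.2041 days.

6.20 days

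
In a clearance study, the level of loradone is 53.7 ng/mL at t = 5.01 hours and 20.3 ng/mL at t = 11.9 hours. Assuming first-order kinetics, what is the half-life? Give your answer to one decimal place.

Over Δt = 11.9 − 5.01 = 6.89 hours, the level fell by a factor of 53.7/20.3 ≈ 2.6453.
n = log₂(2.6453) ≈ 1.4034 half-lives, so t½ = 6.89/1.4034 ≈ 4.9094 hours.

4.9 hours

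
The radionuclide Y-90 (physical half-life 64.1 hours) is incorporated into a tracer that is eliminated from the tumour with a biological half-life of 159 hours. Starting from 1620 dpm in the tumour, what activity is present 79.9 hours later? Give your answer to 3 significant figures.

482 dpm

1/t_eff = 1/t_phys + 1/t_biol = 1/64.1 + 1/159 = 0.02189 per hour.
t_eff = 64.1 × 159 / (64.1 + 159) ≈ 45.683 hours.
Remaining = 1620 × (1/2)^(79.9/45.683) = 1620 × (1/2)^1.749 ≈ 481.96 dpm.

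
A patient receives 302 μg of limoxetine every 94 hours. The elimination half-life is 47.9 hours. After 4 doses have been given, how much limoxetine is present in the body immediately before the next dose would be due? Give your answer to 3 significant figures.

The 4 doses were given 376, 282, 188, 94 hours ago.
Total = 302·(1/2)^(376/47.9) + 302·(1/2)^(282/47.9) + 302·(1/2)^(188/47.9) + 302·(1/2)^(94/47.9)
      = 1.3092 + 5.1023 + 19.884 + 77.492 ≈ 103.79 μg.

104 μg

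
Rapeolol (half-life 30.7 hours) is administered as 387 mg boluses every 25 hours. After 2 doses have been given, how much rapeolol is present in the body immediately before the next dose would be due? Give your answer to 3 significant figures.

The 2 doses were given 50, 25 hours ago.
Total = 387·(1/2)^(50/30.7) + 387·(1/2)^(25/30.7)
      = 125.15 + 220.08 ≈ 345.23 mg.

345 mg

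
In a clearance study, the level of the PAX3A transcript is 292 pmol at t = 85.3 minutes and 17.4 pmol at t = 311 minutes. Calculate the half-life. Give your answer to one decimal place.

Over Δt = 311 − 85.3 = 225.7 minutes, the level fell by a factor of 292/17.4 ≈ 16.782.
n = log₂(16.782) ≈ 4.0688 half-lives, so t½ = 225.7/4.0688 ≈ 55.471 minutes.

55.5 minutes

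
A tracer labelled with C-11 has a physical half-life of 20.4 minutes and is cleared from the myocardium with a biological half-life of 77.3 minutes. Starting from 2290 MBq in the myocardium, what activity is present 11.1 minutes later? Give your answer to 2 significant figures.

1400 MBq

1/t_eff = 1/t_phys + 1/t_biol = 1/20.4 + 1/77.3 = 0.061956 per minute.
t_eff = 20.4 × 77.3 / (20.4 + 77.3) ≈ 16.14 minutes.
Remaining = 2290 × (1/2)^(11.1/16.14) = 2290 × (1/2)^0.68771 ≈ 1421.7 MBq.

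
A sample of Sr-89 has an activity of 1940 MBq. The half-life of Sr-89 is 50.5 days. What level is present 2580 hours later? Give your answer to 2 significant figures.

440 MBq

Convert the elapsed time: 2580 hours = 107.5 days.
Number of half-lives: n = 107.5/50.5 ≈ 2.1287.
Remaining = 1940 × (1/2)^2.1287 = 1940 × 0.22866 ≈ 443.6 MBq.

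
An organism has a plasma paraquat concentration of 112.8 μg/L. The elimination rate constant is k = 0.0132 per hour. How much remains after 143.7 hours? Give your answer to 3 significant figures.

t½ = ln 2 / k = 0.69315 / 0.0132 ≈ 52.511 hours.
Number of half-lives: n = 143.7/52.511 ≈ 2.7366.
Remaining = 112.8 × (1/2)^2.7366 = 112.8 × 0.15004 ≈ 16.925 μg/L.

16.9 μg/L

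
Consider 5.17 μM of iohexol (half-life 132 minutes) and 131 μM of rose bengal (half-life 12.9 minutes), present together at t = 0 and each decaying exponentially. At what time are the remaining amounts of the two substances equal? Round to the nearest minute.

67 minutes

Set 5.17·(1/2)^(t/132) = 131·(1/2)^(t/12.9).
Taking log₂: log₂(5.17/131) = t·(1/132 − 1/12.9).
log₂(0.039466) = -4.6633; 1/132 − 1/12.9 = -0.069944.
t = -4.6633 / -0.069944 ≈ 66.672 minutes.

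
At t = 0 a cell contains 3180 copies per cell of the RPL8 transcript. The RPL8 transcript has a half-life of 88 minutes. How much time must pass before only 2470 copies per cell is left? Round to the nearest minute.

32 minutes

Fraction remaining = 2470/3180 ≈ 0.77673.
n = log₂(3180/2470) = ln(1.2874)/ln 2 ≈ 0.36452 half-lives.
t = n × t½ = 0.36452 × 88 ≈ 32.077 minutes.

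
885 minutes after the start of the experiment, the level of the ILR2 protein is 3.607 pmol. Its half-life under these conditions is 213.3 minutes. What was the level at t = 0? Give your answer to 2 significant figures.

64 pmol

Number of half-lives elapsed: n = 885/213.3 ≈ 4.1491.
A₀ = A × 2^n = 3.607 × 2^4.1491 = 3.607 × 17.742 ≈ 63.995 pmol.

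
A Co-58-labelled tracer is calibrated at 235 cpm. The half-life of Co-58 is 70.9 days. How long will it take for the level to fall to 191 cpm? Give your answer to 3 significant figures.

21.2 days

Fraction remaining = 191/235 ≈ 0.81277.
n = log₂(235/191) = ln(1.2304)/ln 2 ≈ 0.29909 half-lives.
t = n × t½ = 0.29909 × 70.9 ≈ 21.205 days.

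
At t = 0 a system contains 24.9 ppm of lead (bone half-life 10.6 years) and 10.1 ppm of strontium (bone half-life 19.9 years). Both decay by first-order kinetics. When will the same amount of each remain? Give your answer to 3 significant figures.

Set 24.9·(1/2)^(t/10.6) = 10.1·(1/2)^(t/19.9).
Taking log₂: log₂(24.9/10.1) = t·(1/10.6 − 1/19.9).
log₂(2.4653) = 1.3018; 1/10.6 − 1/19.9 = 0.044088.
t = 1.3018 / 0.044088 ≈ 29.527 years.

29.5 years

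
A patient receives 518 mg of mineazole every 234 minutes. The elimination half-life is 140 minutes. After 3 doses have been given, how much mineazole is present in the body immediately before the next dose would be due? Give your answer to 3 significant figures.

The 3 doses were given 702, 468, 234 minutes ago.
Total = 518·(1/2)^(702/140) + 518·(1/2)^(468/140) + 518·(1/2)^(234/140)
      = 16.028 + 51.054 + 162.62 ≈ 229.7 mg.

230 mg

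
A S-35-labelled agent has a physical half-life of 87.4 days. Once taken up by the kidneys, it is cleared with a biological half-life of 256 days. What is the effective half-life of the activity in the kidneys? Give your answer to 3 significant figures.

1/t_eff = 1/t_phys + 1/t_biol = 1/87.4 + 1/256 = 0.015348 per day.
t_eff = 87.4 × 256 / (87.4 + 256) ≈ 65.156 days.

65.2 days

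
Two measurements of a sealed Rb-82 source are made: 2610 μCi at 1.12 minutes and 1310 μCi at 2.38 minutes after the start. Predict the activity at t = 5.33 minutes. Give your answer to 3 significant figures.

261 μCi

Over Δt = 2.38 − 1.12 = 1.26 minutes, the level fell by a factor of 2610/1310 ≈ 1.9924.
n = log₂(1.9924) ≈ 0.99448 half-lives, so t½ = 1.26/0.99448 ≈ 1.267 minutes.
From t = 2.38 to t = 5.33: 1310 × (1/2)^((5.33−2.38)/1.267) ≈ 260.84 μCi.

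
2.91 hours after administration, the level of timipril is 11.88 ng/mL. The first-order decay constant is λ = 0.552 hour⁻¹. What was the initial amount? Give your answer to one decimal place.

t½ = ln 2 / λ = 0.69315 / 0.552 ≈ 1.2557 hours.
Number of half-lives elapsed: n = 2.91/1.2557 ≈ 2.3174.
A₀ = A × 2^n = 11.88 × 2^2.3174 = 11.88 × 4.9844 ≈ 59.215 ng/mL.

59.2 ng/mL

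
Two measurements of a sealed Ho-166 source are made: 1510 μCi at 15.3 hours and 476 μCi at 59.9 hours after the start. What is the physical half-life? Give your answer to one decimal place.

26.8 hours

Over Δt = 59.9 − 15.3 = 44.6 hours, the level fell by a factor of 1510/476 ≈ 3.1723.
n = log₂(3.1723) ≈ 1.6655 half-lives, so t½ = 44.6/1.6655 ≈ 26.779 hours.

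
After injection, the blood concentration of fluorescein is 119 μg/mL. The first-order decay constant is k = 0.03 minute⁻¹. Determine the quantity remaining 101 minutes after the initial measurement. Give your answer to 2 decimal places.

5.75 μg/mL

t½ = ln 2 / k = 0.69315 / 0.03 ≈ 23.105 minutes.
Number of half-lives: n = 101/23.105 ≈ 4.3714.
Remaining = 119 × (1/2)^4.3714 = 119 × 0.048316 ≈ 5.7496 μg/mL.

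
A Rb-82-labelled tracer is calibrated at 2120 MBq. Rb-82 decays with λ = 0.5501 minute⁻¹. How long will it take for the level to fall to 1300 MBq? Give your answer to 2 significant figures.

0.89 minutes

t½ = ln 2 / λ = 0.69315 / 0.5501 ≈ 1.26 minutes.
Fraction remaining = 1300/2120 ≈ 0.61321.
n = log₂(2120/1300) = ln(1.6308)/ln 2 ≈ 0.70555 half-lives.
t = n × t½ = 0.70555 × 1.26 ≈ 0.88902 minutes.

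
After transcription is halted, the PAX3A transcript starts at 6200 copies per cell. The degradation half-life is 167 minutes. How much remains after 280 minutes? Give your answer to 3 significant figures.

Number of half-lives: n = 280/167 ≈ 1.6766.
Remaining = 6200 × (1/2)^1.6766 = 6200 × 0.31281 ≈ 1939.4 copies per cell.

1940 copies per cell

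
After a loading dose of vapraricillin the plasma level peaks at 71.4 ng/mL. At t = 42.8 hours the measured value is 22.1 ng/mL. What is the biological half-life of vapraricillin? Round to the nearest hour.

A/A₀ = 22.1/71.4 ≈ 0.30952.
n = log₂(3.2308) ≈ 1.6919 half-lives elapsed in 42.8 hours.
t½ = 42.8/1.6919 ≈ 25.297 hours.

25 hours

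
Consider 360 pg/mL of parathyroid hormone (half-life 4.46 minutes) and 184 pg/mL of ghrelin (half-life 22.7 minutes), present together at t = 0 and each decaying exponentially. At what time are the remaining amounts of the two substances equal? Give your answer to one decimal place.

Set 360·(1/2)^(t/4.46) = 184·(1/2)^(t/22.7).
Taking log₂: log₂(360/184) = t·(1/4.46 − 1/22.7).
log₂(1.9565) = 0.96829; 1/4.46 − 1/22.7 = 0.18016.
t = 0.96829 / 0.18016 ≈ 5.3745 minutes.

5.4 minutes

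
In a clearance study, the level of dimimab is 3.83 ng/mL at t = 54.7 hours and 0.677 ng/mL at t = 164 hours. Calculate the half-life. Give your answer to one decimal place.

43.7 hours

Over Δt = 164 − 54.7 = 109.3 hours, the level fell by a factor of 3.83/0.677 ≈ 5.6573.
n = log₂(5.6573) ≈ 2.5001 half-lives, so t½ = 109.3/2.5001 ≈ 43.718 hours.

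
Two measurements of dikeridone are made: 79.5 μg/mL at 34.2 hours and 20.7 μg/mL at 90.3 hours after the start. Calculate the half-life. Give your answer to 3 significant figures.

28.9 hours

Over Δt = 90.3 − 34.2 = 56.1 hours, the level fell by a factor of 79.5/20.7 ≈ 3.8406.
n = log₂(3.8406) ≈ 1.9413 half-lives, so t½ = 56.1/1.9413 ≈ 28.898 hours.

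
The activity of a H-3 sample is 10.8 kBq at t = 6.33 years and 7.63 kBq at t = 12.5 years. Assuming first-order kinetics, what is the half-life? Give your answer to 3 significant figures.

12.3 years

Over Δt = 12.5 − 6.33 = 6.17 years, the level fell by a factor of 10.8/7.63 ≈ 1.4155.
n = log₂(1.4155) ≈ 0.50128 half-lives, so t½ = 6.17/0.50128 ≈ 12.309 years.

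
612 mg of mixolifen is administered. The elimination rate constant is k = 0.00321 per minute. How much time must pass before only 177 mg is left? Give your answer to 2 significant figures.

390 minutes

t½ = ln 2 / k = 0.69315 / 0.00321 ≈ 215.93 minutes.
Fraction remaining = 177/612 ≈ 0.28922.
n = log₂(612/177) = ln(3.4576)/ln 2 ≈ 1.7898 half-lives.
t = n × t½ = 1.7898 × 215.93 ≈ 386.47 minutes.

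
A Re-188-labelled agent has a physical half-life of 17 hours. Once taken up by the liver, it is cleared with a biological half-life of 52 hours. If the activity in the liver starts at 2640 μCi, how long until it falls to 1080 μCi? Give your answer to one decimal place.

1/t_eff = 1/t_phys + 1/t_biol = 1/17 + 1/52 = 0.078054 per hour.
t_eff = 17 × 52 / (17 + 52) ≈ 12.812 hours.
n = log₂(2640/1080) ≈ 1.2895; t = 1.2895 × 12.812 ≈ 16.521 hours.

16.5 hours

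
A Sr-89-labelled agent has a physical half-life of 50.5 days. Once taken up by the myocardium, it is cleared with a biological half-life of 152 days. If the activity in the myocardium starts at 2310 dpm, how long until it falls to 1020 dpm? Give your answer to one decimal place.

1/t_eff = 1/t_phys + 1/t_biol = 1/50.5 + 1/152 = 0.026381 per day.
t_eff = 50.5 × 152 / (50.5 + 152) ≈ 37.906 days.
n = log₂(2310/1020) ≈ 1.1793; t = 1.1793 × 37.906 ≈ 44.704 days.

44.7 days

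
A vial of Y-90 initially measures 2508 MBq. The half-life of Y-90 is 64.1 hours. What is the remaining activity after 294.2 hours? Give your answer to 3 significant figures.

Number of half-lives: n = 294.2/64.1 ≈ 4.5897.
Remaining = 2508 × (1/2)^4.5897 = 2508 × 0.04153 ≈ 104.16 MBq.

104 MBq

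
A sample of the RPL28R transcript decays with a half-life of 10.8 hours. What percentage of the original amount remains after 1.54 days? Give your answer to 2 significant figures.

1.54 days = 36.96 hours.
n = 36.96/10.8 ≈ 3.4222 half-lives.
Fraction remaining = (1/2)^3.4222 ≈ 0.093284, i.e. 9.3284%.

9.3%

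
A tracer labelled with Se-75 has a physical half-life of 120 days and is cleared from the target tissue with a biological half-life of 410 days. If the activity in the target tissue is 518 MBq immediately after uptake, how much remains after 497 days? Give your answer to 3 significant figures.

12.7 MBq

1/t_eff = 1/t_phys + 1/t_biol = 1/120 + 1/410 = 0.010772 per day.
t_eff = 120 × 410 / (120 + 410) ≈ 92.83 days.
Remaining = 518 × (1/2)^(497/92.83) = 518 × (1/2)^5.3539 ≈ 12.667 MBq.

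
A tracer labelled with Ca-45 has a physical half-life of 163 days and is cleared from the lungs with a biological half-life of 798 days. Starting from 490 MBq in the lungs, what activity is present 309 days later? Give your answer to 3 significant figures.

1/t_eff = 1/t_phys + 1/t_biol = 1/163 + 1/798 = 0.0073881 per day.
t_eff = 163 × 798 / (163 + 798) ≈ 135.35 days.
Remaining = 490 × (1/2)^(309/135.35) = 490 × (1/2)^2.2829 ≈ 100.69 MBq.

101 MBq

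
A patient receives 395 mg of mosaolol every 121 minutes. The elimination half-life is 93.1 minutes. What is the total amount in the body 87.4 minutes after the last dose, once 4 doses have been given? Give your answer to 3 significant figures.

The 4 doses were given 450.4, 329.4, 208.4, 87.4 minutes ago.
Total = 395·(1/2)^(450.4/93.1) + 395·(1/2)^(329.4/93.1) + 395·(1/2)^(208.4/93.1) + 395·(1/2)^(87.4/93.1)
      = 13.812 + 34.003 + 83.706 + 206.06 ≈ 337.58 mg.

338 mg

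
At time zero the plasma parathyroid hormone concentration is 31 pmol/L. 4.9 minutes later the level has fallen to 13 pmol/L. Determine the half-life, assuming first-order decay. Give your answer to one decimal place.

A/A₀ = 13/31 ≈ 0.41935.
n = log₂(2.3846) ≈ 1.2538 half-lives elapsed in 4.9 minutes.
t½ = 4.9/1.2538 ≈ 3.9083 minutes.

3.9 minutes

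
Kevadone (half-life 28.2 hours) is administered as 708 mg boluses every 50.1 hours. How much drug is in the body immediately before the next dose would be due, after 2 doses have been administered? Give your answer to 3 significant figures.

The 2 doses were given 100.2, 50.1 hours ago.
Total = 708·(1/2)^(100.2/28.2) + 708·(1/2)^(50.1/28.2)
      = 60.314 + 206.64 ≈ 266.96 mg.

267 mg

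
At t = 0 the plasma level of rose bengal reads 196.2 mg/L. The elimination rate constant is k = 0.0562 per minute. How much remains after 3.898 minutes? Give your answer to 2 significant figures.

t½ = ln 2 / k = 0.69315 / 0.0562 ≈ 12.334 minutes.
Number of half-lives: n = 3.898/12.334 ≈ 0.31605.
Remaining = 196.2 × (1/2)^0.31605 = 196.2 × 0.80327 ≈ 157.6 mg/L.

160 mg/L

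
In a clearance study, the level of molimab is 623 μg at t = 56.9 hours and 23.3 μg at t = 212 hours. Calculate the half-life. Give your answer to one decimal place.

32.7 hours

Over Δt = 212 − 56.9 = 155.1 hours, the level fell by a factor of 623/23.3 ≈ 26.738.
n = log₂(26.738) ≈ 4.7408 half-lives, so t½ = 155.1/4.7408 ≈ 32.716 hours.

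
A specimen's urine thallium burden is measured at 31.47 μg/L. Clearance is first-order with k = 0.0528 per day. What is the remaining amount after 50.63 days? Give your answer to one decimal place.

t½ = ln 2 / k = 0.69315 / 0.0528 ≈ 13.128 days.
Number of half-lives: n = 50.63/13.128 ≈ 3.8567.
Remaining = 31.47 × (1/2)^3.8567 = 31.47 × 0.069027 ≈ 2.1723 μg/L.

2.2 μg/L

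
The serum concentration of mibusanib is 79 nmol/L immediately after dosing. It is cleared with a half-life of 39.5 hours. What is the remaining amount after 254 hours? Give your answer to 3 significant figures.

0.916 nmol/L

Number of half-lives: n = 254/39.5 ≈ 6.4304.
Remaining = 79 × (1/2)^6.4304 = 79 × 0.011595 ≈ 0.91599 nmol/L.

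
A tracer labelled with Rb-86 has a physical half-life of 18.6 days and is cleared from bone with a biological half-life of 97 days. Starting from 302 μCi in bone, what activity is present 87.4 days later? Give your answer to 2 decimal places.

6.23 μCi

1/t_eff = 1/t_phys + 1/t_biol = 1/18.6 + 1/97 = 0.064073 per day.
t_eff = 18.6 × 97 / (18.6 + 97) ≈ 15.607 days.
Remaining = 302 × (1/2)^(87.4/15.607) = 302 × (1/2)^5.6 ≈ 6.2266 μCi.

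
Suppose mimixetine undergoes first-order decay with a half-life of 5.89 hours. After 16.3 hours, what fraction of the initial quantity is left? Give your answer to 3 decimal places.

0.147

n = 16.3/5.89 ≈ 2.7674 half-lives.
Fraction remaining = (1/2)^2.7674 ≈ 0.14687.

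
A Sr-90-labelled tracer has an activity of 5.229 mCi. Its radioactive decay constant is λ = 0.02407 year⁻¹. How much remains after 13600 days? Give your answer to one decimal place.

t½ = ln 2 / λ = 0.69315 / 0.02407 ≈ 28.797 years.
Convert the elapsed time: 13600 days = 37.2603 years.
Number of half-lives: n = 37.2603/28.797 ≈ 1.2939.
Remaining = 5.229 × (1/2)^1.2939 = 5.229 × 0.40785 ≈ 2.1326 mCi.

2.1 mCi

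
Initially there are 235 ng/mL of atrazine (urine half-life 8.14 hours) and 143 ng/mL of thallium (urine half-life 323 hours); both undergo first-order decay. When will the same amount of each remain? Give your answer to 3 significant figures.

5.98 hours

Set 235·(1/2)^(t/8.14) = 143·(1/2)^(t/323).
Taking log₂: log₂(235/143) = t·(1/8.14 − 1/323).
log₂(1.6434) = 0.71665; 1/8.14 − 1/323 = 0.11975.
t = 0.71665 / 0.11975 ≈ 5.9843 hours.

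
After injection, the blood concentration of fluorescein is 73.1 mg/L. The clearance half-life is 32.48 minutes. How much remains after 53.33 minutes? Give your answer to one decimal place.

23.4 mg/L

Number of half-lives: n = 53.33/32.48 ≈ 1.6419.
Remaining = 73.1 × (1/2)^1.6419 = 73.1 × 0.32043 ≈ 23.423 mg/L.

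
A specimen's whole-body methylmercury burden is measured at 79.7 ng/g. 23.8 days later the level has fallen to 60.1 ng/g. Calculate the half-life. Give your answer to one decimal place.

58.4 days

A/A₀ = 60.1/79.7 ≈ 0.75408.
n = log₂(1.3261) ≈ 0.40721 half-lives elapsed in 23.8 days.
t½ = 23.8/0.40721 ≈ 58.446 days.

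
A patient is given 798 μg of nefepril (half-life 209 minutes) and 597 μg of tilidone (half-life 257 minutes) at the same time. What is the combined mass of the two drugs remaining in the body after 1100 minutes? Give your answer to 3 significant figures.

51.5 μg

nefepril: 798 × (1/2)^(1100/209) = 798 × (1/2)^5.2632 ≈ 20.779 μg.
tilidone: 597 × (1/2)^(1100/257) = 597 × (1/2)^4.2802 ≈ 30.727 μg.
Total = 20.779 + 30.727 ≈ 51.506 μg.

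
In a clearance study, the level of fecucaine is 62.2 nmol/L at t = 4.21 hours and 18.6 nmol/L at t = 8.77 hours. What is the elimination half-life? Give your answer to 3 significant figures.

2.62 hours

Over Δt = 8.77 − 4.21 = 4.56 hours, the level fell by a factor of 62.2/18.6 ≈ 3.3441.
n = log₂(3.3441) ≈ 1.7416 half-lives, so t½ = 4.56/1.7416 ≈ 2.6183 hours.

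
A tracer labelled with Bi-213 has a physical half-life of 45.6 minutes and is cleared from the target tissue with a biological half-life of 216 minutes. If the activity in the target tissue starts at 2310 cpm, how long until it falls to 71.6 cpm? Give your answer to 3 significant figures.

1/t_eff = 1/t_phys + 1/t_biol = 1/45.6 + 1/216 = 0.026559 per minute.
t_eff = 45.6 × 216 / (45.6 + 216) ≈ 37.651 minutes.
n = log₂(2310/71.6) ≈ 5.0118; t = 5.0118 × 37.651 ≈ 188.7 minutes.

189 minutes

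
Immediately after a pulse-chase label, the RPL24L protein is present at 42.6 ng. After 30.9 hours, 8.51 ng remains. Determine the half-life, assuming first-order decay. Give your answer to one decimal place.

13.3 hours

A/A₀ = 8.51/42.6 ≈ 0.19977.
n = log₂(5.0059) ≈ 2.3236 half-lives elapsed in 30.9 hours.
t½ = 30.9/2.3236 ≈ 13.298 hours.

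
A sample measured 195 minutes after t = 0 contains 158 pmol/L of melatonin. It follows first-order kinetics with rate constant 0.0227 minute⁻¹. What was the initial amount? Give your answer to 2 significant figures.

t½ = ln 2 / λ = 0.69315 / 0.0227 ≈ 30.535 minutes.
Number of half-lives elapsed: n = 195/30.535 ≈ 6.3861.
A₀ = A × 2^n = 158 × 2^6.3861 = 158 × 83.638 ≈ 13215 pmol/L.

13000 pmol/L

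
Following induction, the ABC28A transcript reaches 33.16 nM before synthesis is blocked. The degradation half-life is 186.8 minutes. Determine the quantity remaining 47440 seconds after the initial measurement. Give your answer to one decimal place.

1.8 nM

Convert the elapsed time: 47440 seconds = 790.667 minutes.
Number of half-lives: n = 790.667/186.8 ≈ 4.2327.
Remaining = 33.16 × (1/2)^4.2327 = 33.16 × 0.05319 ≈ 1.7638 nM.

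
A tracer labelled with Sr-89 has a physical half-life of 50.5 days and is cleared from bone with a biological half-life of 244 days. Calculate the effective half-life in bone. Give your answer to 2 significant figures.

42 days

1/t_eff = 1/t_phys + 1/t_biol = 1/50.5 + 1/244 = 0.0239 per day.
t_eff = 50.5 × 244 / (50.5 + 244) ≈ 41.84 days.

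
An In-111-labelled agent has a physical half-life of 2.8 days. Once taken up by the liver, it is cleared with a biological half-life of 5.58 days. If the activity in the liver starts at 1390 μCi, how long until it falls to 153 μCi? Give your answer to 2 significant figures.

5.9 days

1/t_eff = 1/t_phys + 1/t_biol = 1/2.8 + 1/5.58 = 0.53635 per day.
t_eff = 2.8 × 5.58 / (2.8 + 5.58) ≈ 1.8644 days.
n = log₂(1390/153) ≈ 3.1835; t = 3.1835 × 1.8644 ≈ 5.9354 days.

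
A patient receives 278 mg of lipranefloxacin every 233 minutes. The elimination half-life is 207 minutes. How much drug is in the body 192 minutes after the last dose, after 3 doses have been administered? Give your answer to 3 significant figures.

The 3 doses were given 658, 425, 192 minutes ago.
Total = 278·(1/2)^(658/207) + 278·(1/2)^(425/207) + 278·(1/2)^(192/207)
      = 30.701 + 66.987 + 146.16 ≈ 243.85 mg.

244 mg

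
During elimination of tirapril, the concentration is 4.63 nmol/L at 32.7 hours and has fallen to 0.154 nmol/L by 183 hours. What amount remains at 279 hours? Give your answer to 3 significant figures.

Over Δt = 183 − 32.7 = 150.3 hours, the level fell by a factor of 4.63/0.154 ≈ 30.065.
n = log₂(30.065) ≈ 4.91 half-lives, so t½ = 150.3/4.91 ≈ 30.611 hours.
From t = 183 to t = 279: 0.154 × (1/2)^((279−183)/30.611) ≈ 0.017517 nmol/L.

0.0175 nmol/L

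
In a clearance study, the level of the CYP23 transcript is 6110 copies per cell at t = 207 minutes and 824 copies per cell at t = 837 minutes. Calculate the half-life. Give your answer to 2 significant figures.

220 minutes

Over Δt = 837 − 207 = 630 minutes, the level fell by a factor of 6110/824 ≈ 7.415.
n = log₂(7.415) ≈ 2.8905 half-lives, so t½ = 630/2.8905 ≈ 217.96 minutes.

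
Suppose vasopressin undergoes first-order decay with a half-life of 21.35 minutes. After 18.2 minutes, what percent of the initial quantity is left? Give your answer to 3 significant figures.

55.4%

n = 18.2/21.35 ≈ 0.85246 half-lives.
Fraction remaining = (1/2)^0.85246 ≈ 0.55384, i.e. 55.384%.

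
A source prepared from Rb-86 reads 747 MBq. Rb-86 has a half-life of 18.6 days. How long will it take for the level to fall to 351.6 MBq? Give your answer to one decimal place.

20.2 days

Fraction remaining = 351.6/747 ≈ 0.47068.
n = log₂(747/351.6) = ln(2.1246)/ln 2 ≈ 1.0872 half-lives.
t = n × t½ = 1.0872 × 18.6 ≈ 20.221 days.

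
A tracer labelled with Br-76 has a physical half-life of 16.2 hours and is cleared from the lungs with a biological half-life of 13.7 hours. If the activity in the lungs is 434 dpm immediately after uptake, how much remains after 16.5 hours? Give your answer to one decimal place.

1/t_eff = 1/t_phys + 1/t_biol = 1/16.2 + 1/13.7 = 0.13472 per hour.
t_eff = 16.2 × 13.7 / (16.2 + 13.7) ≈ 7.4227 hours.
Remaining = 434 × (1/2)^(16.5/7.4227) = 434 × (1/2)^2.2229 ≈ 92.967 dpm.

93.0 dpm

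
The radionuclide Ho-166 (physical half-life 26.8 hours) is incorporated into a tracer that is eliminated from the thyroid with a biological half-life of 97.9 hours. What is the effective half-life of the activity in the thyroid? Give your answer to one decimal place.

21.0 hours

1/t_eff = 1/t_phys + 1/t_biol = 1/26.8 + 1/97.9 = 0.047528 per hour.
t_eff = 26.8 × 97.9 / (26.8 + 97.9) ≈ 21.04 hours.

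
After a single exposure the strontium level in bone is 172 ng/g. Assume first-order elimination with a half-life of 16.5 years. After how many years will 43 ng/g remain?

33 years

43/172 = 1/4, so 2 half-lives have elapsed.
t = 2 × 16.5 = 33 years.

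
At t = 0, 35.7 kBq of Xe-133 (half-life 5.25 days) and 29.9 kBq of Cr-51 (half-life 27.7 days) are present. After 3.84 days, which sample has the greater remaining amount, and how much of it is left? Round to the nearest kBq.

Cr-51, 27 kBq

Xe-133: 35.7 × (1/2)^0.73143 ≈ 21.502 kBq.
Cr-51: 29.9 × (1/2)^0.13863 ≈ 27.161 kBq.
Cr-51 has more remaining, at ≈ 27.161 kBq.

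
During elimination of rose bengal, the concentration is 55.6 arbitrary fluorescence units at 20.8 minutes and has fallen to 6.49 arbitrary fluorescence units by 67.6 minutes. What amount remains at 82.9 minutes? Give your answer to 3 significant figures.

Over Δt = 67.6 − 20.8 = 46.8 minutes, the level fell by a factor of 55.6/6.49 ≈ 8.567.
n = log₂(8.567) ≈ 3.0988 half-lives, so t½ = 46.8/3.0988 ≈ 15.103 minutes.
From t = 67.6 to t = 82.9: 6.49 × (1/2)^((82.9−67.6)/15.103) ≈ 3.2157 arbitrary fluorescence units.

3.22 arbitrary fluorescence units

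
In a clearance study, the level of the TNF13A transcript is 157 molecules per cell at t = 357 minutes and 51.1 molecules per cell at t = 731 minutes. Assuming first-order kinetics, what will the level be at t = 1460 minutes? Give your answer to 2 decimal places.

Over Δt = 731 − 357 = 374 minutes, the level fell by a factor of 157/51.1 ≈ 3.0724.
n = log₂(3.0724) ≈ 1.6194 half-lives, so t½ = 374/1.6194 ≈ 230.95 minutes.
From t = 731 to t = 1460: 51.1 × (1/2)^((1460−731)/230.95) ≈ 5.731 molecules per cell.

5.73 molecules per cell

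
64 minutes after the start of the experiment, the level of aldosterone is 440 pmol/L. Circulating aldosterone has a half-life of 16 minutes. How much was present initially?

7040 pmol/L

Number of half-lives elapsed: n = 64/16 ≈ 4.
A₀ = A × 2^n = 440 × 2^4 = 440 × 16 ≈ 7040 pmol/L.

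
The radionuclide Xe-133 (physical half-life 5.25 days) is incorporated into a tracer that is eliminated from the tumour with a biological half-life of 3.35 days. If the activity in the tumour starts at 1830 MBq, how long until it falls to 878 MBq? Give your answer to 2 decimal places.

2.17 days

1/t_eff = 1/t_phys + 1/t_biol = 1/5.25 + 1/3.35 = 0.48898 per day.
t_eff = 5.25 × 3.35 / (5.25 + 3.35) ≈ 2.0451 days.
n = log₂(1830/878) ≈ 1.0596; t = 1.0596 × 2.0451 ≈ 2.1668 days.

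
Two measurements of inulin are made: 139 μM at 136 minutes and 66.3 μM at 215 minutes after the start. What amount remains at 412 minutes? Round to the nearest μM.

Over Δt = 215 − 136 = 79 minutes, the level fell by a factor of 139/66.3 ≈ 2.0965.
n = log₂(2.0965) ≈ 1.068 half-lives, so t½ = 79/1.068 ≈ 73.97 minutes.
From t = 215 to t = 412: 66.3 × (1/2)^((412−215)/73.97) ≈ 10.466 μM.

10 μM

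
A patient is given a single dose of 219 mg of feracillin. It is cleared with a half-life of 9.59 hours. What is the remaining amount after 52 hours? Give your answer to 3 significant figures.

5.11 mg

Number of half-lives: n = 52/9.59 ≈ 5.4223.
Remaining = 219 × (1/2)^5.4223 = 219 × 0.02332 ≈ 5.107 mg.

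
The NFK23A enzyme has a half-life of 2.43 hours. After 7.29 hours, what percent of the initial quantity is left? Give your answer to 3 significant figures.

12.5%

n = 7.29/2.43 ≈ 3 half-lives.
Fraction remaining = (1/2)^3 ≈ 0.125, i.e. 12.5%.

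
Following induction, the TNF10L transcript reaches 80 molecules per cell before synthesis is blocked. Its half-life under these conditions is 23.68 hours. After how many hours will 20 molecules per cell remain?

20/80 = 1/4, so 2 half-lives have elapsed.
t = 2 × 23.68 = 47.36 hours.

47.36 hours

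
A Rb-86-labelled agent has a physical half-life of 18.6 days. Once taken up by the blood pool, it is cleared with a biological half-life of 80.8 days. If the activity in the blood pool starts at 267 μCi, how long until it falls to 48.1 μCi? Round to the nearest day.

37 days

1/t_eff = 1/t_phys + 1/t_biol = 1/18.6 + 1/80.8 = 0.06614 per day.
t_eff = 18.6 × 80.8 / (18.6 + 80.8) ≈ 15.12 days.
n = log₂(267/48.1) ≈ 2.4727; t = 2.4727 × 15.12 ≈ 37.386 days.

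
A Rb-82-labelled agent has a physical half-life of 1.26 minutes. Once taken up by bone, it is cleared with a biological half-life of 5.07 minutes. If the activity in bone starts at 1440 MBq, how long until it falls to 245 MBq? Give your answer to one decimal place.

2.6 minutes

1/t_eff = 1/t_phys + 1/t_biol = 1/1.26 + 1/5.07 = 0.99089 per minute.
t_eff = 1.26 × 5.07 / (1.26 + 5.07) ≈ 1.0092 minutes.
n = log₂(1440/245) ≈ 2.5552; t = 2.5552 × 1.0092 ≈ 2.5787 minutes.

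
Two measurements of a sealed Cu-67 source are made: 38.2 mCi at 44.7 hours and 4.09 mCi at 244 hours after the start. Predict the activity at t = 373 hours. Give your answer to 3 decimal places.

Over Δt = 244 − 44.7 = 199.3 hours, the level fell by a factor of 38.2/4.09 ≈ 9.3399.
n = log₂(9.3399) ≈ 3.2234 half-lives, so t½ = 199.3/3.2234 ≈ 61.829 hours.
From t = 244 to t = 373: 4.09 × (1/2)^((373−244)/61.829) ≈ 0.96307 mCi.

0.963 mCi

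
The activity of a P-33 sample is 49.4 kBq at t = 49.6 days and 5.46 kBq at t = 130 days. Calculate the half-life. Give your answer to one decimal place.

Over Δt = 130 − 49.6 = 80.4 days, the level fell by a factor of 49.4/5.46 ≈ 9.0476.
n = log₂(9.0476) ≈ 3.1775 half-lives, so t½ = 80.4/3.1775 ≈ 25.303 days.

25.3 days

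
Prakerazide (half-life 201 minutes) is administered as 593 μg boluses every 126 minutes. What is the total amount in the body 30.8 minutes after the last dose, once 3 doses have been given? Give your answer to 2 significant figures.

1100 μg

The 3 doses were given 282.8, 156.8, 30.8 minutes ago.
Total = 593·(1/2)^(282.8/201) + 593·(1/2)^(156.8/201) + 593·(1/2)^(30.8/201)
      = 223.62 + 345.32 + 533.24 ≈ 1102.2 μg.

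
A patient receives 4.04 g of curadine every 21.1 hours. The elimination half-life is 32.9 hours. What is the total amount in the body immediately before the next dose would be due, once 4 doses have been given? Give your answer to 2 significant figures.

The 4 doses were given 84.4, 63.3, 42.2, 21.1 hours ago.
Total = 4.04·(1/2)^(84.4/32.9) + 4.04·(1/2)^(63.3/32.9) + 4.04·(1/2)^(42.2/32.9) + 4.04·(1/2)^(21.1/32.9)
      = 0.68255 + 1.0646 + 1.6606 + 2.5901 ≈ 5.9979 g.

6.0 g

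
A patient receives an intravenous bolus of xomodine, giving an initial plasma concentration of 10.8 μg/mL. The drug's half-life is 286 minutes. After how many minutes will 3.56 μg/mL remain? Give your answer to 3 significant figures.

Fraction remaining = 3.56/10.8 ≈ 0.32963.
n = log₂(10.8/3.56) = ln(3.0337)/ln 2 ≈ 1.6011 half-lives.
t = n × t½ = 1.6011 × 286 ≈ 457.91 minutes.

458 minutes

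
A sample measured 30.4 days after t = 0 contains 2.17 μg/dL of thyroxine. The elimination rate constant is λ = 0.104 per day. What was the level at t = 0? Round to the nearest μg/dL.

t½ = ln 2 / λ = 0.69315 / 0.104 ≈ 6.6649 days.
Number of half-lives elapsed: n = 30.4/6.6649 ≈ 4.5612.
A₀ = A × 2^n = 2.17 × 2^4.5612 = 2.17 × 23.608 ≈ 51.23 μg/dL.

51 μg/dL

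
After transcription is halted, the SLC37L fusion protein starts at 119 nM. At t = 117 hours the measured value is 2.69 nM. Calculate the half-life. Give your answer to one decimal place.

A/A₀ = 2.69/119 ≈ 0.022605.
n = log₂(44.238) ≈ 5.4672 half-lives elapsed in 117 hours.
t½ = 117/5.4672 ≈ 21.4 hours.

21.4 hours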